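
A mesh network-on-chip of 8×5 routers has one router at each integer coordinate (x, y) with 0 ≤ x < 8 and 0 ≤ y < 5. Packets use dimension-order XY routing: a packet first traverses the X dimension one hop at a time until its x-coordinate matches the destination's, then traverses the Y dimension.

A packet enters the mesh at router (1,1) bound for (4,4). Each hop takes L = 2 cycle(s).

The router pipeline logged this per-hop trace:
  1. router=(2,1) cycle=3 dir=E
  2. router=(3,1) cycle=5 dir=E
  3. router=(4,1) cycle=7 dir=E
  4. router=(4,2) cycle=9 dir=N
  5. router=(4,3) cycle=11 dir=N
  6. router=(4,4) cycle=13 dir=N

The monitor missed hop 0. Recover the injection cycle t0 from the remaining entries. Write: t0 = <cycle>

t0 = 1

At hop 1 the cycle is 3; in general cyc_k = t0 + kL.
Therefore t0 = 3 − L = 1.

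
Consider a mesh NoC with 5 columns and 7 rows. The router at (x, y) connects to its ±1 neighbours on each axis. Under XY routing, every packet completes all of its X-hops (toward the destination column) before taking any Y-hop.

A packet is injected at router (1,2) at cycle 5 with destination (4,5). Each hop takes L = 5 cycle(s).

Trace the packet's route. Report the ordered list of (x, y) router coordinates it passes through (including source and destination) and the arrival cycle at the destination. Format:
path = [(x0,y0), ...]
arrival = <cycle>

hop 0: (1,2) @ cyc 5
hop 1: (2,2) @ cyc 10  [E]
hop 2: (3,2) @ cyc 15  [E]
hop 3: (4,2) @ cyc 20  [E]
hop 4: (4,3) @ cyc 25  [N]
hop 5: (4,4) @ cyc 30  [N]
hop 6: (4,5) @ cyc 35  [N]

path = [(1,2), (2,2), (3,2), (4,2), (4,3), (4,4), (4,5)]
arrival = 35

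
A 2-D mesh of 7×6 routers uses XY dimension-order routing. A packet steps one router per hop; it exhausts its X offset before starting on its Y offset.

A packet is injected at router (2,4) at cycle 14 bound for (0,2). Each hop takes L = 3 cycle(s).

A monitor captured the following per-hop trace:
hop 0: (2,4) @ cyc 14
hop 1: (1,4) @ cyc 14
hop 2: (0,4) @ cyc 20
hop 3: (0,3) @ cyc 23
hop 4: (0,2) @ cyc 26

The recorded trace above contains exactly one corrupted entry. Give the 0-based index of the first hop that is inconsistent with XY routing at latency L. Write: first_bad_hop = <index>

first_bad_hop = 1

check 1→ d=(-1,0) cyc+0: BAD: Δcyc=0≠L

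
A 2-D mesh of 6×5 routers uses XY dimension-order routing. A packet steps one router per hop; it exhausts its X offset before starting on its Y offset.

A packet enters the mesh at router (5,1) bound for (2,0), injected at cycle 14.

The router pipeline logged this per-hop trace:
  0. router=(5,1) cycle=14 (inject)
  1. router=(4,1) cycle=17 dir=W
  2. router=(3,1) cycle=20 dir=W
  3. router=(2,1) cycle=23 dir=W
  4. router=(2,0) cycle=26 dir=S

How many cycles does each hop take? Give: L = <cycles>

cyc[1] − cyc[0] = 17 − 14 = 3.
That increment is L by definition: L = 3.

L = 3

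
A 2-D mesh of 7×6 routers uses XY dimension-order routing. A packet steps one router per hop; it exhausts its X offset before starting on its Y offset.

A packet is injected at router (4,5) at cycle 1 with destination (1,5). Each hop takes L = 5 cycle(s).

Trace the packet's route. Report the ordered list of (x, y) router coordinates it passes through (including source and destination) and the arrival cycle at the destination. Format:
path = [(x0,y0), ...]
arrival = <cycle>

path = [(4,5), (3,5), (2,5), (1,5)]
arrival = 16

[0] x=4 y=5 t=1
[1] x=3 y=5 t=6 →W
[2] x=2 y=5 t=11 →W
[3] x=1 y=5 t=16 →W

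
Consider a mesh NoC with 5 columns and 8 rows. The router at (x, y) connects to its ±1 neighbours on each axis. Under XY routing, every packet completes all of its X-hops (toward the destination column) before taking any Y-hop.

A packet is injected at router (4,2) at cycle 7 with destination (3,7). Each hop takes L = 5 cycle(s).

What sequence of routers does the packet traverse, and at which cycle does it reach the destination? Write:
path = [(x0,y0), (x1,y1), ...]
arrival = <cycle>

path = [(4,2), (3,2), (3,3), (3,4), (3,5), (3,6), (3,7)]
arrival = 37

src (4,2)  cyc=7
W→(3,2)  cyc=12
N→(3,3)  cyc=17
N→(3,4)  cyc=22
N→(3,5)  cyc=27
N→(3,6)  cyc=32
N→(3,7)  cyc=37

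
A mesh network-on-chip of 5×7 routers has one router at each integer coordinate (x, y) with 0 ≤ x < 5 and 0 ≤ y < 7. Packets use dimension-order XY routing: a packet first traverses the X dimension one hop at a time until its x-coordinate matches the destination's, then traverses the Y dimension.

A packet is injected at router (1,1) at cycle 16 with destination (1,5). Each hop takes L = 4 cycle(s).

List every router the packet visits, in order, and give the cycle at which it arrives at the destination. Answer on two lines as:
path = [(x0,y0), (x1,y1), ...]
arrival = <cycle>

path = [(1,1), (1,2), (1,3), (1,4), (1,5)]
arrival = 32

t=16: at (1,1)
t=20: at (1,2) after N
t=24: at (1,3) after N
t=28: at (1,4) after N
t=32: at (1,5) after N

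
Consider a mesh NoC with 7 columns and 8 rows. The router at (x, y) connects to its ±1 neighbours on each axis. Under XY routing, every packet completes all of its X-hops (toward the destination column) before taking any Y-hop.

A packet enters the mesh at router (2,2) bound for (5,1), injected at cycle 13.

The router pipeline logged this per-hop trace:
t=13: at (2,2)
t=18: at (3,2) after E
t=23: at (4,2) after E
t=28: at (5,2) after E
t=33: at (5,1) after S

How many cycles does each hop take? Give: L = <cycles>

L = 5

From hop 0 (13) to hop 1 (18): +5 cycles.
That increment is L by definition: L = 5.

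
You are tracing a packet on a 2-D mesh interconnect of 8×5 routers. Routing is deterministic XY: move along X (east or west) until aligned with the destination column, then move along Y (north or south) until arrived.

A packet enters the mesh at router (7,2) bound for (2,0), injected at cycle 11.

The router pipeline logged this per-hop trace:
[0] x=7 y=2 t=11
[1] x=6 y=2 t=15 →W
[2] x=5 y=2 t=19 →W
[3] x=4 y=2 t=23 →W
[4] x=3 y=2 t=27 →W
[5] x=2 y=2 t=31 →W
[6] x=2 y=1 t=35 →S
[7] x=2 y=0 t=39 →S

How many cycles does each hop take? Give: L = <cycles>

L = 4

From hop 0 (11) to hop 1 (15): +4 cycles.
That increment is L by definition: L = 4.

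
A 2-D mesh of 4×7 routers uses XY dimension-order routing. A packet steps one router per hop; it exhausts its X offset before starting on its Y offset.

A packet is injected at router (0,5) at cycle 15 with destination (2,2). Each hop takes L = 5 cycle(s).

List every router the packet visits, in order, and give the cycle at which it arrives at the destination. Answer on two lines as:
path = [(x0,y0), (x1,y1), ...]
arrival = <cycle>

#0 — 0,5 | c15
#1 — 1,5 | c20 | E
#2 — 2,5 | c25 | E
#3 — 2,4 | c30 | S
#4 — 2,3 | c35 | S
#5 — 2,2 | c40 | S

path = [(0,5), (1,5), (2,5), (2,4), (2,3), (2,2)]
arrival = 40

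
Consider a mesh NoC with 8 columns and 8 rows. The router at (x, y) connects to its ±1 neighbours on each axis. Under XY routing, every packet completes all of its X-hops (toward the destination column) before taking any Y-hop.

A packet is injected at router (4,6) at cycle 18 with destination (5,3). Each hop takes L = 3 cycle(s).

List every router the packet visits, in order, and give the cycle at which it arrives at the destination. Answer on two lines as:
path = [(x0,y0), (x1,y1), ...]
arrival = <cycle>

path = [(4,6), (5,6), (5,5), (5,4), (5,3)]
arrival = 30

  0. router=(4,6) cycle=18 (inject)
  1. router=(5,6) cycle=21 dir=E
  2. router=(5,5) cycle=24 dir=S
  3. router=(5,4) cycle=27 dir=S
  4. router=(5,3) cycle=30 dir=S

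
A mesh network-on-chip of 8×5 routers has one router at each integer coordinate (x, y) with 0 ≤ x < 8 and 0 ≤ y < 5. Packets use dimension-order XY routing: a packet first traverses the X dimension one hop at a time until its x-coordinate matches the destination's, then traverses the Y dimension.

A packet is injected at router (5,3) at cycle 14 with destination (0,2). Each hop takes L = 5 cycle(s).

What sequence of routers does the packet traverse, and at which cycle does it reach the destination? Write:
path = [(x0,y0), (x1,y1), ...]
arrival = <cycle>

path = [(5,3), (4,3), (3,3), (2,3), (1,3), (0,3), (0,2)]
arrival = 44

  0. router=(5,3) cycle=14 (inject)
  1. router=(4,3) cycle=19 dir=W
  2. router=(3,3) cycle=24 dir=W
  3. router=(2,3) cycle=29 dir=W
  4. router=(1,3) cycle=34 dir=W
  5. router=(0,3) cycle=39 dir=W
  6. router=(0,2) cycle=44 dir=S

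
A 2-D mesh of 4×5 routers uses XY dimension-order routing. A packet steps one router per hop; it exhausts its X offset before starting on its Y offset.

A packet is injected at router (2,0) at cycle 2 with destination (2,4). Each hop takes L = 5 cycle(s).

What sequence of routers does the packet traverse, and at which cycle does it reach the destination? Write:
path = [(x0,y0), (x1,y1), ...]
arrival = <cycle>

  0. router=(2,0) cycle=2 (inject)
  1. router=(2,1) cycle=7 dir=N
  2. router=(2,2) cycle=12 dir=N
  3. router=(2,3) cycle=17 dir=N
  4. router=(2,4) cycle=22 dir=N

path = [(2,0), (2,1), (2,2), (2,3), (2,4)]
arrival = 22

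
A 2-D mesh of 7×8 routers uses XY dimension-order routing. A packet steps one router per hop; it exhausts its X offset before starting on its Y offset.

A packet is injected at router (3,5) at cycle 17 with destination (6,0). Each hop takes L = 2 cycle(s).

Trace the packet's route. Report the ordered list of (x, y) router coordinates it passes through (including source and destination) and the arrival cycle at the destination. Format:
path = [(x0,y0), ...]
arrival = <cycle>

[0] x=3 y=5 t=17
[1] x=4 y=5 t=19 →E
[2] x=5 y=5 t=21 →E
[3] x=6 y=5 t=23 →E
[4] x=6 y=4 t=25 →S
[5] x=6 y=3 t=27 →S
[6] x=6 y=2 t=29 →S
[7] x=6 y=1 t=31 →S
[8] x=6 y=0 t=33 →S

path = [(3,5), (4,5), (5,5), (6,5), (6,4), (6,3), (6,2), (6,1), (6,0)]
arrival = 33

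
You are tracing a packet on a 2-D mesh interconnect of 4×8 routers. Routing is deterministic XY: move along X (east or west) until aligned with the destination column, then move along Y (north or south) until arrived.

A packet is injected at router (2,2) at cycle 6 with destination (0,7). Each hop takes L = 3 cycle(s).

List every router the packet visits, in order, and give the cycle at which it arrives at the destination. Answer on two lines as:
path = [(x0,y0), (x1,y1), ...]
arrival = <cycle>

[0] x=2 y=2 t=6
[1] x=1 y=2 t=9 →W
[2] x=0 y=2 t=12 →W
[3] x=0 y=3 t=15 →N
[4] x=0 y=4 t=18 →N
[5] x=0 y=5 t=21 →N
[6] x=0 y=6 t=24 →N
[7] x=0 y=7 t=27 →N

path = [(2,2), (1,2), (0,2), (0,3), (0,4), (0,5), (0,6), (0,7)]
arrival = 27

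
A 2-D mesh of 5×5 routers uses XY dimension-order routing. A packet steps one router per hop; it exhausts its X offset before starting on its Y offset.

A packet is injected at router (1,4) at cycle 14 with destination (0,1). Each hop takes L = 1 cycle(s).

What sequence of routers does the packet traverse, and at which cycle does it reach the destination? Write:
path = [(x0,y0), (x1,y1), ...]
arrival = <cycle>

src (1,4)  cyc=14
W→(0,4)  cyc=15
S→(0,3)  cyc=16
S→(0,2)  cyc=17
S→(0,1)  cyc=18

path = [(1,4), (0,4), (0,3), (0,2), (0,1)]
arrival = 18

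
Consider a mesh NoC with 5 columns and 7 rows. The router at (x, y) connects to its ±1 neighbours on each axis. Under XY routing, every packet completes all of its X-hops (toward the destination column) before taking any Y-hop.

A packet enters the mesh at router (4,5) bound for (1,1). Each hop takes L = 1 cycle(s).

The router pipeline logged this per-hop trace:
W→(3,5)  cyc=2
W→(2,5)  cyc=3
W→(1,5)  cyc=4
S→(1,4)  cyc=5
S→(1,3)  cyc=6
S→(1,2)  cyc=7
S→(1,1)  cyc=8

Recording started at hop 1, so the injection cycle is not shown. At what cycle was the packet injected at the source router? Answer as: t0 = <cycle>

t0 = 1

cyc[1] = 2 and cyc[k] = t0 + k·L for every k.
So t0 = 2 − 1·1 = 1.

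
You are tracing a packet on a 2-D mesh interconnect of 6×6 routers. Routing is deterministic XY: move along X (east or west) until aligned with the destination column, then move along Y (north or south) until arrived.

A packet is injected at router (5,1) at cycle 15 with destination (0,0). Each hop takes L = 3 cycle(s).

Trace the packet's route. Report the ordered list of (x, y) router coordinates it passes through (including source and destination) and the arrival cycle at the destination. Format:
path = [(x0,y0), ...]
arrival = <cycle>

path = [(5,1), (4,1), (3,1), (2,1), (1,1), (0,1), (0,0)]
arrival = 33

[0] x=5 y=1 t=15
[1] x=4 y=1 t=18 →W
[2] x=3 y=1 t=21 →W
[3] x=2 y=1 t=24 →W
[4] x=1 y=1 t=27 →W
[5] x=0 y=1 t=30 →W
[6] x=0 y=0 t=33 →S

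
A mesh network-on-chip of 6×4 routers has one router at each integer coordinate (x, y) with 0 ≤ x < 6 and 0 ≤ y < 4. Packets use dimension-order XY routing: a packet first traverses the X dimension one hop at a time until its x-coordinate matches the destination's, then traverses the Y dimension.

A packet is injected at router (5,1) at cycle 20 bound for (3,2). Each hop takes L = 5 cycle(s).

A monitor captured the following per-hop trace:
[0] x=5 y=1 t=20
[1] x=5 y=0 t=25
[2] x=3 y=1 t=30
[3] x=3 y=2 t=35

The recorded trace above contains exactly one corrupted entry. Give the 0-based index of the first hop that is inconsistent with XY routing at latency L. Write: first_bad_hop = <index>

first_bad_hop = 1

[1] (+0,-1) / 5c ⇒ BAD: Y-move but x=5≠3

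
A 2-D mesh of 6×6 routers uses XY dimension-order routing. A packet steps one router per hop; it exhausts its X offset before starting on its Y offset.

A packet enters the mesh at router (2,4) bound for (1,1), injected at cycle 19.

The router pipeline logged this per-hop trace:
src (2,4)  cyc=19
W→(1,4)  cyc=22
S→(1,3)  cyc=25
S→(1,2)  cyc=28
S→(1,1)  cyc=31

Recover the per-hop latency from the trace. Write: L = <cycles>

L = 3

Δcyc across hop 0→1: 22 − 19 = 3.
That increment is L by definition: L = 3.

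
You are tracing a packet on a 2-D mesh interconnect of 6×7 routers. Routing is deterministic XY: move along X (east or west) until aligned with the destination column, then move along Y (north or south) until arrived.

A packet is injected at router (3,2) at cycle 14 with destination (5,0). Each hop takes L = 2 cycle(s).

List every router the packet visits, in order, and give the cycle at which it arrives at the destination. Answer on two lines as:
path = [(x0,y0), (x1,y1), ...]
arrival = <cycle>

path = [(3,2), (4,2), (5,2), (5,1), (5,0)]
arrival = 22

hop 0: (3,2) @ cyc 14
hop 1: (4,2) @ cyc 16  [E]
hop 2: (5,2) @ cyc 18  [E]
hop 3: (5,1) @ cyc 20  [S]
hop 4: (5,0) @ cyc 22  [S]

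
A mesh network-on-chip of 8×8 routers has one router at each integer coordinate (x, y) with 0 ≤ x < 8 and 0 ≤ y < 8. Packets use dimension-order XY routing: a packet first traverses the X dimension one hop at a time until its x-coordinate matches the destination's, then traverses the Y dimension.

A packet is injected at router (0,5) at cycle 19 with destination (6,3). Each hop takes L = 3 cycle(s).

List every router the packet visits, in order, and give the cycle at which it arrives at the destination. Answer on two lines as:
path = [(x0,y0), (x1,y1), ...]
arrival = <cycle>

path = [(0,5), (1,5), (2,5), (3,5), (4,5), (5,5), (6,5), (6,4), (6,3)]
arrival = 43

[0] x=0 y=5 t=19
[1] x=1 y=5 t=22 →E
[2] x=2 y=5 t=25 →E
[3] x=3 y=5 t=28 →E
[4] x=4 y=5 t=31 →E
[5] x=5 y=5 t=34 →E
[6] x=6 y=5 t=37 →E
[7] x=6 y=4 t=40 →S
[8] x=6 y=3 t=43 →S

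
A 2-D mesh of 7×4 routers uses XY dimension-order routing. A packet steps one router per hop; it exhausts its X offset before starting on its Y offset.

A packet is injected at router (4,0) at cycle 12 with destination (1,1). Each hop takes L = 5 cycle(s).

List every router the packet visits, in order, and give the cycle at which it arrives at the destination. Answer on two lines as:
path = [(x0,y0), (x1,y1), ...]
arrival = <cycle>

#0 — 4,0 | c12
#1 — 3,0 | c17 | W
#2 — 2,0 | c22 | W
#3 — 1,0 | c27 | W
#4 — 1,1 | c32 | N

path = [(4,0), (3,0), (2,0), (1,0), (1,1)]
arrival = 32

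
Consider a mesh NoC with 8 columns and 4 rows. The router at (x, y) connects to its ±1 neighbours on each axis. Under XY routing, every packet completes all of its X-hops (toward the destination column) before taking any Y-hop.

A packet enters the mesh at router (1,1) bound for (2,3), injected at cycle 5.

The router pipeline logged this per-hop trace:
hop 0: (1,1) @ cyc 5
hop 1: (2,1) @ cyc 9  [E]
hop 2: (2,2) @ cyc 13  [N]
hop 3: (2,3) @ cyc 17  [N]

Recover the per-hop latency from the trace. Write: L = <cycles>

From hop 0 (5) to hop 1 (9): +4 cycles.
That increment is L by definition: L = 4.

L = 4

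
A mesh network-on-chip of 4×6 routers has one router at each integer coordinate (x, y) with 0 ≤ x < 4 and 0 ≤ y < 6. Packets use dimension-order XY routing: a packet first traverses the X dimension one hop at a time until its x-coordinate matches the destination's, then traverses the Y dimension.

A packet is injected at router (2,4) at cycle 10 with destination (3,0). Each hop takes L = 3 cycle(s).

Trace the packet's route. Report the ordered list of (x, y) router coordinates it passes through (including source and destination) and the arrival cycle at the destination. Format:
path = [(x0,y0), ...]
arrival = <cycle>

[0] x=2 y=4 t=10
[1] x=3 y=4 t=13 →E
[2] x=3 y=3 t=16 →S
[3] x=3 y=2 t=19 →S
[4] x=3 y=1 t=22 →S
[5] x=3 y=0 t=25 →S

path = [(2,4), (3,4), (3,3), (3,2), (3,1), (3,0)]
arrival = 25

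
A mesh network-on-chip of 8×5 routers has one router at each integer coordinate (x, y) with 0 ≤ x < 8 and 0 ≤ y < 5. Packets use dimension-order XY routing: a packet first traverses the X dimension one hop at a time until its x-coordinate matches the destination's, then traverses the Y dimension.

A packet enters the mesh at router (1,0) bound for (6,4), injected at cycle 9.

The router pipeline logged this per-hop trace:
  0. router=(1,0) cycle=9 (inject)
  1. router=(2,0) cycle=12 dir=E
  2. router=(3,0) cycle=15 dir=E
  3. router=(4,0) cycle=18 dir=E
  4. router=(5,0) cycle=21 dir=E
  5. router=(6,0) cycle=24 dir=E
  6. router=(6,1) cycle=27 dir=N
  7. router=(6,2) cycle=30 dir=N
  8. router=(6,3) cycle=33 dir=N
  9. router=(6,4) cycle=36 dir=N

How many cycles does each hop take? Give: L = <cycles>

L = 3

cyc[1] − cyc[0] = 12 − 9 = 3.
Each hop adds L, hence L = 3.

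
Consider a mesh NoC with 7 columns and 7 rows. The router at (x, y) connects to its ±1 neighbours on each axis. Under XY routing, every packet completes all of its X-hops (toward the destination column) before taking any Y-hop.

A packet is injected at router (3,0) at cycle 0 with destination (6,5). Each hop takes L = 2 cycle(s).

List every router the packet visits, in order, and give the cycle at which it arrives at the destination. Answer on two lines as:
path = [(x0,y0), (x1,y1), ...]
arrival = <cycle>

path = [(3,0), (4,0), (5,0), (6,0), (6,1), (6,2), (6,3), (6,4), (6,5)]
arrival = 16

[0] x=3 y=0 t=0
[1] x=4 y=0 t=2 →E
[2] x=5 y=0 t=4 →E
[3] x=6 y=0 t=6 →E
[4] x=6 y=1 t=8 →N
[5] x=6 y=2 t=10 →N
[6] x=6 y=3 t=12 →N
[7] x=6 y=4 t=14 →N
[8] x=6 y=5 t=16 →N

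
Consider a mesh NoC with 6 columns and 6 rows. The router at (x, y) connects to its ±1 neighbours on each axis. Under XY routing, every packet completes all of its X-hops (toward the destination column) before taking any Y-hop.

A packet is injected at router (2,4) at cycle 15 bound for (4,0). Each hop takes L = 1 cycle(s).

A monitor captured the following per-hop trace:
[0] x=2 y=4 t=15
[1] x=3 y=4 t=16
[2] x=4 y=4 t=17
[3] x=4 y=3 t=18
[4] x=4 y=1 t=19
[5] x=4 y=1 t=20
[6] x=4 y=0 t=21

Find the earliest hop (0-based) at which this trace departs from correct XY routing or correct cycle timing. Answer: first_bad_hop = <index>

first_bad_hop = 4

  1: Δx=+1 Δy=+0 Δt=1 [ok]
  2: Δx=+1 Δy=+0 Δt=1 [ok]
  3: Δx=+0 Δy=-1 Δt=1 [ok]
  4: Δx=+0 Δy=-2 Δt=1 [BAD: non-unit step]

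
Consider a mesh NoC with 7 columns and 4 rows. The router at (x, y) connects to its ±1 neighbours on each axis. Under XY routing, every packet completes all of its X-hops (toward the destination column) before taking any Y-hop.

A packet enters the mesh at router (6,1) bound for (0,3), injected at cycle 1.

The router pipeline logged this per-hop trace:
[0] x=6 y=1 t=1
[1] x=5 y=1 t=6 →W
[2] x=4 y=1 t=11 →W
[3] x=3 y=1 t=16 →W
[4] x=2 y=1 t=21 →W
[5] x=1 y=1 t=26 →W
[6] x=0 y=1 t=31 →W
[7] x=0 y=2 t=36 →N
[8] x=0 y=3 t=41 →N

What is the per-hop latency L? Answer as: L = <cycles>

L = 5

Between hops 0 and 1 the cycle counter advances 6 − 1 = 5.
Each hop adds L, hence L = 5.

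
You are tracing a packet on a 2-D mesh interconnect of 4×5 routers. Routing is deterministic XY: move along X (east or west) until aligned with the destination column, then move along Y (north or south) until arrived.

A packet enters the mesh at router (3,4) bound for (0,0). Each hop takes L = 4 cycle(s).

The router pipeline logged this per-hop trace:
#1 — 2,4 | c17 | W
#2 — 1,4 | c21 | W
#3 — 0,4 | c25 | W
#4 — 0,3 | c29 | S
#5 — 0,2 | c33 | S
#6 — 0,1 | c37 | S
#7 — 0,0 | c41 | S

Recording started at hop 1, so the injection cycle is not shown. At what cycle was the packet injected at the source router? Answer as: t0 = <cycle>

t0 = 13

The first recorded entry is hop 1 at cycle 17.
Therefore t0 = 17 − L = 13.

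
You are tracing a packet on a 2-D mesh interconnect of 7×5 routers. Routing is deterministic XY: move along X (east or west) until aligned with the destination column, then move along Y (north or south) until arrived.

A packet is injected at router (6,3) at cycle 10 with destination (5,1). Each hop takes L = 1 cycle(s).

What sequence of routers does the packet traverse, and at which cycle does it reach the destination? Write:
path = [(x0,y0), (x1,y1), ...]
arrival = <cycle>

path = [(6,3), (5,3), (5,2), (5,1)]
arrival = 13

  0. router=(6,3) cycle=10 (inject)
  1. router=(5,3) cycle=11 dir=W
  2. router=(5,2) cycle=12 dir=S
  3. router=(5,1) cycle=13 dir=S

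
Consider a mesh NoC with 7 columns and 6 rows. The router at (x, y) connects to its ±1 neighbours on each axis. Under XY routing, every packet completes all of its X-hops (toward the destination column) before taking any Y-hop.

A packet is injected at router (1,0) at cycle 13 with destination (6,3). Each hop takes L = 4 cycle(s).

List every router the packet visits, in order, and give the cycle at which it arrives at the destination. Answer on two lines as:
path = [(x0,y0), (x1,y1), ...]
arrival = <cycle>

path = [(1,0), (2,0), (3,0), (4,0), (5,0), (6,0), (6,1), (6,2), (6,3)]
arrival = 45

t=13: at (1,0)
t=17: at (2,0) after E
t=21: at (3,0) after E
t=25: at (4,0) after E
t=29: at (5,0) after E
t=33: at (6,0) after E
t=37: at (6,1) after N
t=41: at (6,2) after N
t=45: at (6,3) after N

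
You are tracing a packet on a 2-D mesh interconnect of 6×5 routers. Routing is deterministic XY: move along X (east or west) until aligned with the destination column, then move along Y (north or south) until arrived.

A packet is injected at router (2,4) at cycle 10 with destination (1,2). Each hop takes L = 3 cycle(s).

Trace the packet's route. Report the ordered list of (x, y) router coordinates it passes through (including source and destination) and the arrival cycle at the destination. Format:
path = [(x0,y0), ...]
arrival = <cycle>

t=10: at (2,4)
t=13: at (1,4) after W
t=16: at (1,3) after S
t=19: at (1,2) after S

path = [(2,4), (1,4), (1,3), (1,2)]
arrival = 19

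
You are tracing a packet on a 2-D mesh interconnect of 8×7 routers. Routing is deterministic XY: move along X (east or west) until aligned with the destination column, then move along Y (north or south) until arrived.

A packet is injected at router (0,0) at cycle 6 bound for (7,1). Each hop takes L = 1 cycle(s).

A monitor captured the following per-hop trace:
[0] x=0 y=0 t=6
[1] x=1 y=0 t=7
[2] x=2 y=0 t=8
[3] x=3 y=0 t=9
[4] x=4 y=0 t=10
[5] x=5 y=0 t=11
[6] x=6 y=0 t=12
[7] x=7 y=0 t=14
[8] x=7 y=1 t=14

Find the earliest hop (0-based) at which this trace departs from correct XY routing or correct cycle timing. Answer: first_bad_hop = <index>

first_bad_hop = 7

  1: Δx=+1 Δy=+0 Δt=1 [ok]
  2: Δx=+1 Δy=+0 Δt=1 [ok]
  3: Δx=+1 Δy=+0 Δt=1 [ok]
  4: Δx=+1 Δy=+0 Δt=1 [ok]
  5: Δx=+1 Δy=+0 Δt=1 [ok]
  6: Δx=+1 Δy=+0 Δt=1 [ok]
  7: Δx=+1 Δy=+0 Δt=2 [BAD: Δcyc=2≠L]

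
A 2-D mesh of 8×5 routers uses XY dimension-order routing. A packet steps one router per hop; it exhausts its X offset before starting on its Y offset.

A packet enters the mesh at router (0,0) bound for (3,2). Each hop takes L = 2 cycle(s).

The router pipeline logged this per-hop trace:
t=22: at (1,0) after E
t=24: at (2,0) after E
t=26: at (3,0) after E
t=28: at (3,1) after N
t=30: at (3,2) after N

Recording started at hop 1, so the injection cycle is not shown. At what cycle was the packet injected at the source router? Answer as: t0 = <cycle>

t0 = 20

The first recorded entry is hop 1 at cycle 22.
t0 = cyc[1] − L = 22 − 2 = 20.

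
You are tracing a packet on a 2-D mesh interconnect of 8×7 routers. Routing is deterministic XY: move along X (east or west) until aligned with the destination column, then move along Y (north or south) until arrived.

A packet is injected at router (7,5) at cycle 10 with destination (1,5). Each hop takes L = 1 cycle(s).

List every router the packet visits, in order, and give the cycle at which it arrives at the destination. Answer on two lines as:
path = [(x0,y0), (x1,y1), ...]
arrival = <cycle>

t=10: at (7,5)
t=11: at (6,5) after W
t=12: at (5,5) after W
t=13: at (4,5) after W
t=14: at (3,5) after W
t=15: at (2,5) after W
t=16: at (1,5) after W

path = [(7,5), (6,5), (5,5), (4,5), (3,5), (2,5), (1,5)]
arrival = 16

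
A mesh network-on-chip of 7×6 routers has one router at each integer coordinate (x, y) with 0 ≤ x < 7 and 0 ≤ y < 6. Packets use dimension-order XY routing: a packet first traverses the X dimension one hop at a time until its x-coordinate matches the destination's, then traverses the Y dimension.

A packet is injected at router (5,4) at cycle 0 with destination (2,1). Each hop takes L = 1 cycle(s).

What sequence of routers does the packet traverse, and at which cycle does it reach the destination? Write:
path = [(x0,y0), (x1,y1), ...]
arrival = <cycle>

[0] x=5 y=4 t=0
[1] x=4 y=4 t=1 →W
[2] x=3 y=4 t=2 →W
[3] x=2 y=4 t=3 →W
[4] x=2 y=3 t=4 →S
[5] x=2 y=2 t=5 →S
[6] x=2 y=1 t=6 →S

path = [(5,4), (4,4), (3,4), (2,4), (2,3), (2,2), (2,1)]
arrival = 6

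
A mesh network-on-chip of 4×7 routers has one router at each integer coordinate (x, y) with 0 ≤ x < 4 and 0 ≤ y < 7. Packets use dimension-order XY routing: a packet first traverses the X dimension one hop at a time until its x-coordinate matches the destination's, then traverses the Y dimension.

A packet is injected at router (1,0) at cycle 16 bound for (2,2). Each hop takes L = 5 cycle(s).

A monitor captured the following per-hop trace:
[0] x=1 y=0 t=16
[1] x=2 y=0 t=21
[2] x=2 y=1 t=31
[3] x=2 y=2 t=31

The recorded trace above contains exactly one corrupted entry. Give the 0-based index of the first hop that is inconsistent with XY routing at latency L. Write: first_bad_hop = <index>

  1: Δx=+1 Δy=+0 Δt=5 [ok]
  2: Δx=+0 Δy=+1 Δt=10 [BAD: Δcyc=10≠L]

first_bad_hop = 2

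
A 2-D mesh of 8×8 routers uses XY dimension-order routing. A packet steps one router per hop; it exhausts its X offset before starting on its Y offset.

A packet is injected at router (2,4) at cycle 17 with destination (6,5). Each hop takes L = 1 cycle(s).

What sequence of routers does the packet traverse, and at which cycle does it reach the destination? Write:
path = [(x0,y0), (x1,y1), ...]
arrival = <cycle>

#0 — 2,4 | c17
#1 — 3,4 | c18 | E
#2 — 4,4 | c19 | E
#3 — 5,4 | c20 | E
#4 — 6,4 | c21 | E
#5 — 6,5 | c22 | N

path = [(2,4), (3,4), (4,4), (5,4), (6,4), (6,5)]
arrival = 22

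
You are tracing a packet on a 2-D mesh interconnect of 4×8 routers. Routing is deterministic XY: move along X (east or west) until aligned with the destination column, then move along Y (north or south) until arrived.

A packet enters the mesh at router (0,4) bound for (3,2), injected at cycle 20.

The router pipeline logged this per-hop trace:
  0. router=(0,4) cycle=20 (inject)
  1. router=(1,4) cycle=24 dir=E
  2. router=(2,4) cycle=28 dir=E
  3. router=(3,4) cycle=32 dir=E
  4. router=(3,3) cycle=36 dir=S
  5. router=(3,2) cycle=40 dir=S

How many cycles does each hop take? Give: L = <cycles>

L = 4

Between hops 0 and 1 the cycle counter advances 24 − 20 = 4.
Each hop adds L, hence L = 4.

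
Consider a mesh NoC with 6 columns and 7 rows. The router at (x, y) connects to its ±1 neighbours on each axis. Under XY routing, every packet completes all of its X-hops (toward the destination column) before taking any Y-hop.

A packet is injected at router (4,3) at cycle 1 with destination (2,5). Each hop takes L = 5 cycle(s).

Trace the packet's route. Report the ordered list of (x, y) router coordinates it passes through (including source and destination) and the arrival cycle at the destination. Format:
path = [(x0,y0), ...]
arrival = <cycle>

path = [(4,3), (3,3), (2,3), (2,4), (2,5)]
arrival = 21

  0. router=(4,3) cycle=1 (inject)
  1. router=(3,3) cycle=6 dir=W
  2. router=(2,3) cycle=11 dir=W
  3. router=(2,4) cycle=16 dir=N
  4. router=(2,5) cycle=21 dir=N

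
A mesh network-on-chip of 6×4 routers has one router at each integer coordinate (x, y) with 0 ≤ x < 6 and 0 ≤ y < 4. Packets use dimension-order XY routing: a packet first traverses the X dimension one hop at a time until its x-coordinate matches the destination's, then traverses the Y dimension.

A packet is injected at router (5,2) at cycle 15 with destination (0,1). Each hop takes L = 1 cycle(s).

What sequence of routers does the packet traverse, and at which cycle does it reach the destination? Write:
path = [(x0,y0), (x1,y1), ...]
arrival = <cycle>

path = [(5,2), (4,2), (3,2), (2,2), (1,2), (0,2), (0,1)]
arrival = 21

  0. router=(5,2) cycle=15 (inject)
  1. router=(4,2) cycle=16 dir=W
  2. router=(3,2) cycle=17 dir=W
  3. router=(2,2) cycle=18 dir=W
  4. router=(1,2) cycle=19 dir=W
  5. router=(0,2) cycle=20 dir=W
  6. router=(0,1) cycle=21 dir=S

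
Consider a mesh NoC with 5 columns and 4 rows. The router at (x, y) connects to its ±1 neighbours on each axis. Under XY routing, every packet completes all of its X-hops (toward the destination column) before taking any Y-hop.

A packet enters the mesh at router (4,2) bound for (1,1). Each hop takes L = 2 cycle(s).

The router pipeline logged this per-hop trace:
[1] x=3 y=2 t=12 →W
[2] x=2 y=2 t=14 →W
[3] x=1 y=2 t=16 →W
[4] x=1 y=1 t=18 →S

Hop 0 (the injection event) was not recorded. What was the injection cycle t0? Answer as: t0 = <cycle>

t0 = 10

Hop 1 reached at cycle 12; hop k is at t0 + k·L.
Therefore t0 = 12 − L = 10.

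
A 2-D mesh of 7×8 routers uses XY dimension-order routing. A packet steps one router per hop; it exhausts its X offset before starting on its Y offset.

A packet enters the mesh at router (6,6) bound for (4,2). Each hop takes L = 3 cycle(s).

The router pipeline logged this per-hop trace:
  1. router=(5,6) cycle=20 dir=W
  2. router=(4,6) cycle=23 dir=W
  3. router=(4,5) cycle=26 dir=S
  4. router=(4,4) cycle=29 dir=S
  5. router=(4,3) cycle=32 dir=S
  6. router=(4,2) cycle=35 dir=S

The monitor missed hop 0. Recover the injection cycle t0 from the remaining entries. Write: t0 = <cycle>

The first recorded entry is hop 1 at cycle 20.
So t0 = 20 − 1·3 = 17.

t0 = 17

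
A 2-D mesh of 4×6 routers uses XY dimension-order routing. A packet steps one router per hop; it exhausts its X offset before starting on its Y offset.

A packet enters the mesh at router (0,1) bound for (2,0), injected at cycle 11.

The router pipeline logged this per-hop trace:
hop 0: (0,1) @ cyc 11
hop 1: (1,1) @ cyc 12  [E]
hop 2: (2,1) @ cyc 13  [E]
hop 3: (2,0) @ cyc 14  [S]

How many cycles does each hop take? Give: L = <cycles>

L = 1

Δcyc across hop 0→1: 12 − 11 = 1.
Per-hop latency L = Δcyc = 1.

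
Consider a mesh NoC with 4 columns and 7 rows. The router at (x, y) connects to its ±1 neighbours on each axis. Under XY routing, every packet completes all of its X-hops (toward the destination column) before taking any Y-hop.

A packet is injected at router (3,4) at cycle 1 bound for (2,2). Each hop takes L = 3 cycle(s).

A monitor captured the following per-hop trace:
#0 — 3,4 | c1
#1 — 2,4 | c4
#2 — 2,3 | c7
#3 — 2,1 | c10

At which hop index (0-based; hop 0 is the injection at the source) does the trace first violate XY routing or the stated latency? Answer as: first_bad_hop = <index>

first_bad_hop = 3

  1: Δx=-1 Δy=+0 Δt=3 [ok]
  2: Δx=+0 Δy=-1 Δt=3 [ok]
  3: Δx=+0 Δy=-2 Δt=3 [BAD: non-unit step]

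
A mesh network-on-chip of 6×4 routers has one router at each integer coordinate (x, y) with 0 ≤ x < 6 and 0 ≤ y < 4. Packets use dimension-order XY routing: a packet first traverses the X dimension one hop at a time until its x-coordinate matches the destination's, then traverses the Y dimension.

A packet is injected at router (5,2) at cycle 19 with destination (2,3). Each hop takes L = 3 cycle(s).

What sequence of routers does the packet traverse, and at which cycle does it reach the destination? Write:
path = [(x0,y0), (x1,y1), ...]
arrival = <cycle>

path = [(5,2), (4,2), (3,2), (2,2), (2,3)]
arrival = 31

  0. router=(5,2) cycle=19 (inject)
  1. router=(4,2) cycle=22 dir=W
  2. router=(3,2) cycle=25 dir=W
  3. router=(2,2) cycle=28 dir=W
  4. router=(2,3) cycle=31 dir=N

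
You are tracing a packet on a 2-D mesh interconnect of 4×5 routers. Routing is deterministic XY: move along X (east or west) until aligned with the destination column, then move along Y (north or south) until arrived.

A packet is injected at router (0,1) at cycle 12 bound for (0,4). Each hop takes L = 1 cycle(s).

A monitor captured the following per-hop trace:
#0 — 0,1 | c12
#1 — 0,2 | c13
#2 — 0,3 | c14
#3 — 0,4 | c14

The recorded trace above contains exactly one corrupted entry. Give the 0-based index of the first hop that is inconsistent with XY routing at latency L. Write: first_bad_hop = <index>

check 1→ d=(0,1) cyc+1: ok
check 2→ d=(0,1) cyc+1: ok
check 3→ d=(0,1) cyc+0: BAD: Δcyc=0≠L

first_bad_hop = 3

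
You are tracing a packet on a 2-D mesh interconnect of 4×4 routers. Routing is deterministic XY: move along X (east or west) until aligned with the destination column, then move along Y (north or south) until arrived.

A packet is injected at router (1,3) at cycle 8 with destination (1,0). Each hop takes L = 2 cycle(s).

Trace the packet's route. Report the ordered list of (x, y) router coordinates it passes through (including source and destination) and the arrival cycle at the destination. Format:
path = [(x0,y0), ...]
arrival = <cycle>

path = [(1,3), (1,2), (1,1), (1,0)]
arrival = 14

  0. router=(1,3) cycle=8 (inject)
  1. router=(1,2) cycle=10 dir=S
  2. router=(1,1) cycle=12 dir=S
  3. router=(1,0) cycle=14 dir=S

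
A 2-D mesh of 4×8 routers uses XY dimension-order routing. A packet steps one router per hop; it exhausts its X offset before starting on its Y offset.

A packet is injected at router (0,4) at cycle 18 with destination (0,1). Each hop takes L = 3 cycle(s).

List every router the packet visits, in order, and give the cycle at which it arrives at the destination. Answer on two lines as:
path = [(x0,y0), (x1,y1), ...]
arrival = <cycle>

[0] x=0 y=4 t=18
[1] x=0 y=3 t=21 →S
[2] x=0 y=2 t=24 →S
[3] x=0 y=1 t=27 →S

path = [(0,4), (0,3), (0,2), (0,1)]
arrival = 27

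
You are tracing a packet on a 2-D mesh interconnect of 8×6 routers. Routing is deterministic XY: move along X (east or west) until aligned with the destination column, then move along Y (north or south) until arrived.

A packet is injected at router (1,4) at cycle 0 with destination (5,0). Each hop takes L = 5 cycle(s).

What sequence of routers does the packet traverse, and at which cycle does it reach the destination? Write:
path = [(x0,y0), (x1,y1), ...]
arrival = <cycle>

path = [(1,4), (2,4), (3,4), (4,4), (5,4), (5,3), (5,2), (5,1), (5,0)]
arrival = 40

t=0: at (1,4)
t=5: at (2,4) after E
t=10: at (3,4) after E
t=15: at (4,4) after E
t=20: at (5,4) after E
t=25: at (5,3) after S
t=30: at (5,2) after S
t=35: at (5,1) after S
t=40: at (5,0) after S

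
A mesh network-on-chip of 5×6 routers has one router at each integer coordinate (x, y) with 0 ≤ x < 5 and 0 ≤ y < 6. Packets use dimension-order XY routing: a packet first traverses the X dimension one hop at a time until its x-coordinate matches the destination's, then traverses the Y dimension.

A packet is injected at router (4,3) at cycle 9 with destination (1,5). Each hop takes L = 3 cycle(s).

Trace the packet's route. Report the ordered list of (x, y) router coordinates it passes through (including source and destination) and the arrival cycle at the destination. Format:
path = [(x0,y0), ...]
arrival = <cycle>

#0 — 4,3 | c9
#1 — 3,3 | c12 | W
#2 — 2,3 | c15 | W
#3 — 1,3 | c18 | W
#4 — 1,4 | c21 | N
#5 — 1,5 | c24 | N

path = [(4,3), (3,3), (2,3), (1,3), (1,4), (1,5)]
arrival = 24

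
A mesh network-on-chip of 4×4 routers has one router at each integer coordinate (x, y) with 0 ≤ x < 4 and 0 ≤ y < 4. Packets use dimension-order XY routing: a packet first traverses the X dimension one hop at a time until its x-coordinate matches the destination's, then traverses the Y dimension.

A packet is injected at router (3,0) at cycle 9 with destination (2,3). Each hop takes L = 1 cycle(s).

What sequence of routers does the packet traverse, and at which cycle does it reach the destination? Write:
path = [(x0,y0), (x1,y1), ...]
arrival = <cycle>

path = [(3,0), (2,0), (2,1), (2,2), (2,3)]
arrival = 13

t=9: at (3,0)
t=10: at (2,0) after W
t=11: at (2,1) after N
t=12: at (2,2) after N
t=13: at (2,3) after N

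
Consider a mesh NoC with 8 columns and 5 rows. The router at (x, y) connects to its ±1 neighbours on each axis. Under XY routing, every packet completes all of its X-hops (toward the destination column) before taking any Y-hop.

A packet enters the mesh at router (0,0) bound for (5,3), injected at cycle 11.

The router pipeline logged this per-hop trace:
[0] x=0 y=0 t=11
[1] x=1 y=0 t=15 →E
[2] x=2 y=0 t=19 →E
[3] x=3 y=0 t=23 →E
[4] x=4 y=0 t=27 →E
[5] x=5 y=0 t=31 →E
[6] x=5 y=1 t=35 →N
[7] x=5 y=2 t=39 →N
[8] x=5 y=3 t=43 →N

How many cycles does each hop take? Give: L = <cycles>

cyc[1] − cyc[0] = 15 − 11 = 4.
One hop costs L cycles, so L = 4.

L = 4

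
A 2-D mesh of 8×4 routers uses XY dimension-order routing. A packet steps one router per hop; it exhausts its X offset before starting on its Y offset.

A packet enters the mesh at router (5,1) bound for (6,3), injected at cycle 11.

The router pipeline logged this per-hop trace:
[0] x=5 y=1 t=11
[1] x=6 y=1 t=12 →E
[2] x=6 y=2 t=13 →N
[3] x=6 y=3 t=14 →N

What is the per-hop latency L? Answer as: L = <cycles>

L = 1

Between hops 0 and 1 the cycle counter advances 12 − 11 = 1.
That increment is L by definition: L = 1.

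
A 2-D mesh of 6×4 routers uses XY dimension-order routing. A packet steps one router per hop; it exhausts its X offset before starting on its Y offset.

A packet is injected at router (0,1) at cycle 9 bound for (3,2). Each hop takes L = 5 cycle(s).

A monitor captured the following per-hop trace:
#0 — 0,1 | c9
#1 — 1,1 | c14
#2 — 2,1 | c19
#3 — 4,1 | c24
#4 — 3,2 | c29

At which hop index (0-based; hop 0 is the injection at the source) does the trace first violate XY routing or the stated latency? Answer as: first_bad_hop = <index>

first_bad_hop = 3

check 1→ d=(1,0) cyc+5: ok
check 2→ d=(1,0) cyc+5: ok
check 3→ d=(2,0) cyc+5: BAD: non-unit step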